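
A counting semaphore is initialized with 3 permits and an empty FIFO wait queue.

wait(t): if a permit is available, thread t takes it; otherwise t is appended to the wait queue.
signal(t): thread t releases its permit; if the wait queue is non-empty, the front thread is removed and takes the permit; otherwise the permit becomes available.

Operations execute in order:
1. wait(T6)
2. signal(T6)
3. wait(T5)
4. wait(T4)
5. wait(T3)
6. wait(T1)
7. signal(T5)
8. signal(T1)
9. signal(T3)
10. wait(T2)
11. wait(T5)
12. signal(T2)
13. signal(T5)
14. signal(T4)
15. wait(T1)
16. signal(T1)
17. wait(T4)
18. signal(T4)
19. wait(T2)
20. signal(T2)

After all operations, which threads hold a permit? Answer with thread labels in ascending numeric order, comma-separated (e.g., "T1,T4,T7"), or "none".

Step 1: wait(T6) -> count=2 queue=[] holders={T6}
Step 2: signal(T6) -> count=3 queue=[] holders={none}
Step 3: wait(T5) -> count=2 queue=[] holders={T5}
Step 4: wait(T4) -> count=1 queue=[] holders={T4,T5}
Step 5: wait(T3) -> count=0 queue=[] holders={T3,T4,T5}
Step 6: wait(T1) -> count=0 queue=[T1] holders={T3,T4,T5}
Step 7: signal(T5) -> count=0 queue=[] holders={T1,T3,T4}
Step 8: signal(T1) -> count=1 queue=[] holders={T3,T4}
Step 9: signal(T3) -> count=2 queue=[] holders={T4}
Step 10: wait(T2) -> count=1 queue=[] holders={T2,T4}
Step 11: wait(T5) -> count=0 queue=[] holders={T2,T4,T5}
Step 12: signal(T2) -> count=1 queue=[] holders={T4,T5}
Step 13: signal(T5) -> count=2 queue=[] holders={T4}
Step 14: signal(T4) -> count=3 queue=[] holders={none}
Step 15: wait(T1) -> count=2 queue=[] holders={T1}
Step 16: signal(T1) -> count=3 queue=[] holders={none}
Step 17: wait(T4) -> count=2 queue=[] holders={T4}
Step 18: signal(T4) -> count=3 queue=[] holders={none}
Step 19: wait(T2) -> count=2 queue=[] holders={T2}
Step 20: signal(T2) -> count=3 queue=[] holders={none}
Final holders: none

Answer: none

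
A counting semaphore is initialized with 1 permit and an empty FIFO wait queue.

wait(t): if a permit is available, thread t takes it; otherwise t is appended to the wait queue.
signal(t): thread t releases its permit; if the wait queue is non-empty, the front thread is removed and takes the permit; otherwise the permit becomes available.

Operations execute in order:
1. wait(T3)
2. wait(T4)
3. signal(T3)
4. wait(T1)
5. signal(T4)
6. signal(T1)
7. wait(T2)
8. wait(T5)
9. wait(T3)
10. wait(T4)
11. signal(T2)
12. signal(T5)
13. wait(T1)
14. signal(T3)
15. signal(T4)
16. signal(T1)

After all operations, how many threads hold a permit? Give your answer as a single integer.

Step 1: wait(T3) -> count=0 queue=[] holders={T3}
Step 2: wait(T4) -> count=0 queue=[T4] holders={T3}
Step 3: signal(T3) -> count=0 queue=[] holders={T4}
Step 4: wait(T1) -> count=0 queue=[T1] holders={T4}
Step 5: signal(T4) -> count=0 queue=[] holders={T1}
Step 6: signal(T1) -> count=1 queue=[] holders={none}
Step 7: wait(T2) -> count=0 queue=[] holders={T2}
Step 8: wait(T5) -> count=0 queue=[T5] holders={T2}
Step 9: wait(T3) -> count=0 queue=[T5,T3] holders={T2}
Step 10: wait(T4) -> count=0 queue=[T5,T3,T4] holders={T2}
Step 11: signal(T2) -> count=0 queue=[T3,T4] holders={T5}
Step 12: signal(T5) -> count=0 queue=[T4] holders={T3}
Step 13: wait(T1) -> count=0 queue=[T4,T1] holders={T3}
Step 14: signal(T3) -> count=0 queue=[T1] holders={T4}
Step 15: signal(T4) -> count=0 queue=[] holders={T1}
Step 16: signal(T1) -> count=1 queue=[] holders={none}
Final holders: {none} -> 0 thread(s)

Answer: 0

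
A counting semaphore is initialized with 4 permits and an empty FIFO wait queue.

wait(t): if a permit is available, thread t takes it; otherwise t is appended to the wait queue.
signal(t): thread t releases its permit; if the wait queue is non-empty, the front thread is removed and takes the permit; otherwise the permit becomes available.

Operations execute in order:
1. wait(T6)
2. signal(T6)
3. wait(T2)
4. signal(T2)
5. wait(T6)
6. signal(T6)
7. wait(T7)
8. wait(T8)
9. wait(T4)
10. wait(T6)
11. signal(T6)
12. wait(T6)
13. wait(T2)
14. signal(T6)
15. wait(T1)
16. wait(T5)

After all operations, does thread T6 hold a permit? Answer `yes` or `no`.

Answer: no

Derivation:
Step 1: wait(T6) -> count=3 queue=[] holders={T6}
Step 2: signal(T6) -> count=4 queue=[] holders={none}
Step 3: wait(T2) -> count=3 queue=[] holders={T2}
Step 4: signal(T2) -> count=4 queue=[] holders={none}
Step 5: wait(T6) -> count=3 queue=[] holders={T6}
Step 6: signal(T6) -> count=4 queue=[] holders={none}
Step 7: wait(T7) -> count=3 queue=[] holders={T7}
Step 8: wait(T8) -> count=2 queue=[] holders={T7,T8}
Step 9: wait(T4) -> count=1 queue=[] holders={T4,T7,T8}
Step 10: wait(T6) -> count=0 queue=[] holders={T4,T6,T7,T8}
Step 11: signal(T6) -> count=1 queue=[] holders={T4,T7,T8}
Step 12: wait(T6) -> count=0 queue=[] holders={T4,T6,T7,T8}
Step 13: wait(T2) -> count=0 queue=[T2] holders={T4,T6,T7,T8}
Step 14: signal(T6) -> count=0 queue=[] holders={T2,T4,T7,T8}
Step 15: wait(T1) -> count=0 queue=[T1] holders={T2,T4,T7,T8}
Step 16: wait(T5) -> count=0 queue=[T1,T5] holders={T2,T4,T7,T8}
Final holders: {T2,T4,T7,T8} -> T6 not in holders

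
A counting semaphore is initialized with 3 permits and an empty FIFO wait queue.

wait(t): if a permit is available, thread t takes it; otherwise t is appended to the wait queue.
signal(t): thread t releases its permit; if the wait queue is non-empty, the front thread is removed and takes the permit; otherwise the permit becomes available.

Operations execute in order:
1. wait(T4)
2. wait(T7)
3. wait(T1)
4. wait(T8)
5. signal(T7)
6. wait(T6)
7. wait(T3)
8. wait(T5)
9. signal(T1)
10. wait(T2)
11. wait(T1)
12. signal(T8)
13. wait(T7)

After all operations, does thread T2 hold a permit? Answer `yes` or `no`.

Step 1: wait(T4) -> count=2 queue=[] holders={T4}
Step 2: wait(T7) -> count=1 queue=[] holders={T4,T7}
Step 3: wait(T1) -> count=0 queue=[] holders={T1,T4,T7}
Step 4: wait(T8) -> count=0 queue=[T8] holders={T1,T4,T7}
Step 5: signal(T7) -> count=0 queue=[] holders={T1,T4,T8}
Step 6: wait(T6) -> count=0 queue=[T6] holders={T1,T4,T8}
Step 7: wait(T3) -> count=0 queue=[T6,T3] holders={T1,T4,T8}
Step 8: wait(T5) -> count=0 queue=[T6,T3,T5] holders={T1,T4,T8}
Step 9: signal(T1) -> count=0 queue=[T3,T5] holders={T4,T6,T8}
Step 10: wait(T2) -> count=0 queue=[T3,T5,T2] holders={T4,T6,T8}
Step 11: wait(T1) -> count=0 queue=[T3,T5,T2,T1] holders={T4,T6,T8}
Step 12: signal(T8) -> count=0 queue=[T5,T2,T1] holders={T3,T4,T6}
Step 13: wait(T7) -> count=0 queue=[T5,T2,T1,T7] holders={T3,T4,T6}
Final holders: {T3,T4,T6} -> T2 not in holders

Answer: no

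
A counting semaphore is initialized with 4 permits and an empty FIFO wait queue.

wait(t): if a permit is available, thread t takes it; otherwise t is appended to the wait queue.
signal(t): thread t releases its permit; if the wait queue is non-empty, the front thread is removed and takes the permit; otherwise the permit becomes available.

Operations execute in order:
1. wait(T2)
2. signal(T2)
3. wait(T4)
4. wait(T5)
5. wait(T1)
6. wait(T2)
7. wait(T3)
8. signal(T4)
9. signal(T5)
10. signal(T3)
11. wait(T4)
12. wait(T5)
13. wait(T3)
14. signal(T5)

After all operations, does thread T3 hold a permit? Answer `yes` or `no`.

Answer: yes

Derivation:
Step 1: wait(T2) -> count=3 queue=[] holders={T2}
Step 2: signal(T2) -> count=4 queue=[] holders={none}
Step 3: wait(T4) -> count=3 queue=[] holders={T4}
Step 4: wait(T5) -> count=2 queue=[] holders={T4,T5}
Step 5: wait(T1) -> count=1 queue=[] holders={T1,T4,T5}
Step 6: wait(T2) -> count=0 queue=[] holders={T1,T2,T4,T5}
Step 7: wait(T3) -> count=0 queue=[T3] holders={T1,T2,T4,T5}
Step 8: signal(T4) -> count=0 queue=[] holders={T1,T2,T3,T5}
Step 9: signal(T5) -> count=1 queue=[] holders={T1,T2,T3}
Step 10: signal(T3) -> count=2 queue=[] holders={T1,T2}
Step 11: wait(T4) -> count=1 queue=[] holders={T1,T2,T4}
Step 12: wait(T5) -> count=0 queue=[] holders={T1,T2,T4,T5}
Step 13: wait(T3) -> count=0 queue=[T3] holders={T1,T2,T4,T5}
Step 14: signal(T5) -> count=0 queue=[] holders={T1,T2,T3,T4}
Final holders: {T1,T2,T3,T4} -> T3 in holders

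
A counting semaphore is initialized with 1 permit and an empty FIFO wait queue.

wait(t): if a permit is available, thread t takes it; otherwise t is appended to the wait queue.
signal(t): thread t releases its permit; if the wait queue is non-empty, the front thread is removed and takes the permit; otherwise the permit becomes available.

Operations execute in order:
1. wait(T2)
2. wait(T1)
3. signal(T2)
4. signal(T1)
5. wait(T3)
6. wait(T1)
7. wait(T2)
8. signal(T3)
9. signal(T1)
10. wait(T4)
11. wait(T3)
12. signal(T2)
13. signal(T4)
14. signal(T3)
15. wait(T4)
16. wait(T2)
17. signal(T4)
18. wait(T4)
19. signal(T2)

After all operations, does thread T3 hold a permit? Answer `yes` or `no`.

Step 1: wait(T2) -> count=0 queue=[] holders={T2}
Step 2: wait(T1) -> count=0 queue=[T1] holders={T2}
Step 3: signal(T2) -> count=0 queue=[] holders={T1}
Step 4: signal(T1) -> count=1 queue=[] holders={none}
Step 5: wait(T3) -> count=0 queue=[] holders={T3}
Step 6: wait(T1) -> count=0 queue=[T1] holders={T3}
Step 7: wait(T2) -> count=0 queue=[T1,T2] holders={T3}
Step 8: signal(T3) -> count=0 queue=[T2] holders={T1}
Step 9: signal(T1) -> count=0 queue=[] holders={T2}
Step 10: wait(T4) -> count=0 queue=[T4] holders={T2}
Step 11: wait(T3) -> count=0 queue=[T4,T3] holders={T2}
Step 12: signal(T2) -> count=0 queue=[T3] holders={T4}
Step 13: signal(T4) -> count=0 queue=[] holders={T3}
Step 14: signal(T3) -> count=1 queue=[] holders={none}
Step 15: wait(T4) -> count=0 queue=[] holders={T4}
Step 16: wait(T2) -> count=0 queue=[T2] holders={T4}
Step 17: signal(T4) -> count=0 queue=[] holders={T2}
Step 18: wait(T4) -> count=0 queue=[T4] holders={T2}
Step 19: signal(T2) -> count=0 queue=[] holders={T4}
Final holders: {T4} -> T3 not in holders

Answer: no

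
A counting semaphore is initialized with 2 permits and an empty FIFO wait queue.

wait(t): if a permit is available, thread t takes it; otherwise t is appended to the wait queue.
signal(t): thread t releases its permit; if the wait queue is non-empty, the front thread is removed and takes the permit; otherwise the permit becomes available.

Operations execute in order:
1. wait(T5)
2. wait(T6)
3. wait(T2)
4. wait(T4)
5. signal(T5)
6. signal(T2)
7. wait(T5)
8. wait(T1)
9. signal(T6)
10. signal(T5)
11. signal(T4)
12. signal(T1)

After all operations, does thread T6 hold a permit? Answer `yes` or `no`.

Answer: no

Derivation:
Step 1: wait(T5) -> count=1 queue=[] holders={T5}
Step 2: wait(T6) -> count=0 queue=[] holders={T5,T6}
Step 3: wait(T2) -> count=0 queue=[T2] holders={T5,T6}
Step 4: wait(T4) -> count=0 queue=[T2,T4] holders={T5,T6}
Step 5: signal(T5) -> count=0 queue=[T4] holders={T2,T6}
Step 6: signal(T2) -> count=0 queue=[] holders={T4,T6}
Step 7: wait(T5) -> count=0 queue=[T5] holders={T4,T6}
Step 8: wait(T1) -> count=0 queue=[T5,T1] holders={T4,T6}
Step 9: signal(T6) -> count=0 queue=[T1] holders={T4,T5}
Step 10: signal(T5) -> count=0 queue=[] holders={T1,T4}
Step 11: signal(T4) -> count=1 queue=[] holders={T1}
Step 12: signal(T1) -> count=2 queue=[] holders={none}
Final holders: {none} -> T6 not in holders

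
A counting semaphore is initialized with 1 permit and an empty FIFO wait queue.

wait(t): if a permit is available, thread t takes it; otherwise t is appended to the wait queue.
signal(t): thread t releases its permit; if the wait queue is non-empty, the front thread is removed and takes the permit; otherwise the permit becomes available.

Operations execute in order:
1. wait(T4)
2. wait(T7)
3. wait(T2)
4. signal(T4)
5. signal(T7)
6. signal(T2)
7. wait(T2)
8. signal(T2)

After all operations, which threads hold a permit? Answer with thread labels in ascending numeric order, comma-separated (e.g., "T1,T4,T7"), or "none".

Answer: none

Derivation:
Step 1: wait(T4) -> count=0 queue=[] holders={T4}
Step 2: wait(T7) -> count=0 queue=[T7] holders={T4}
Step 3: wait(T2) -> count=0 queue=[T7,T2] holders={T4}
Step 4: signal(T4) -> count=0 queue=[T2] holders={T7}
Step 5: signal(T7) -> count=0 queue=[] holders={T2}
Step 6: signal(T2) -> count=1 queue=[] holders={none}
Step 7: wait(T2) -> count=0 queue=[] holders={T2}
Step 8: signal(T2) -> count=1 queue=[] holders={none}
Final holders: none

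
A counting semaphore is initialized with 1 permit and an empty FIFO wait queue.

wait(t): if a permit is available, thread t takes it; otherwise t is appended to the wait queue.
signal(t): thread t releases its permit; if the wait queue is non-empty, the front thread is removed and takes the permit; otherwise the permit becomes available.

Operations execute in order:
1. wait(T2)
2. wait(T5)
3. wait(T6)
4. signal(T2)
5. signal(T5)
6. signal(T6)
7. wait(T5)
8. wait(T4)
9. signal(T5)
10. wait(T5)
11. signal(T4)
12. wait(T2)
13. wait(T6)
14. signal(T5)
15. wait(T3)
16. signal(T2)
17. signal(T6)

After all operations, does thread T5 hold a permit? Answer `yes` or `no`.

Step 1: wait(T2) -> count=0 queue=[] holders={T2}
Step 2: wait(T5) -> count=0 queue=[T5] holders={T2}
Step 3: wait(T6) -> count=0 queue=[T5,T6] holders={T2}
Step 4: signal(T2) -> count=0 queue=[T6] holders={T5}
Step 5: signal(T5) -> count=0 queue=[] holders={T6}
Step 6: signal(T6) -> count=1 queue=[] holders={none}
Step 7: wait(T5) -> count=0 queue=[] holders={T5}
Step 8: wait(T4) -> count=0 queue=[T4] holders={T5}
Step 9: signal(T5) -> count=0 queue=[] holders={T4}
Step 10: wait(T5) -> count=0 queue=[T5] holders={T4}
Step 11: signal(T4) -> count=0 queue=[] holders={T5}
Step 12: wait(T2) -> count=0 queue=[T2] holders={T5}
Step 13: wait(T6) -> count=0 queue=[T2,T6] holders={T5}
Step 14: signal(T5) -> count=0 queue=[T6] holders={T2}
Step 15: wait(T3) -> count=0 queue=[T6,T3] holders={T2}
Step 16: signal(T2) -> count=0 queue=[T3] holders={T6}
Step 17: signal(T6) -> count=0 queue=[] holders={T3}
Final holders: {T3} -> T5 not in holders

Answer: no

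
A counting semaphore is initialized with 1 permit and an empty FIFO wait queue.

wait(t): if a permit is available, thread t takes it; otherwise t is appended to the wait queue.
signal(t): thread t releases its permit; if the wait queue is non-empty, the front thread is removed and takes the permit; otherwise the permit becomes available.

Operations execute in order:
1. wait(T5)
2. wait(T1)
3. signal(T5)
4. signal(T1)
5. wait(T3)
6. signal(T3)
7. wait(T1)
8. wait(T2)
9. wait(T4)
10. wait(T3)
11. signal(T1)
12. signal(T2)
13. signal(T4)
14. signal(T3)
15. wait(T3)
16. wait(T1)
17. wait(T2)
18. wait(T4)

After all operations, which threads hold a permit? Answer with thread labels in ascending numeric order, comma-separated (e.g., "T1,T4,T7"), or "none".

Step 1: wait(T5) -> count=0 queue=[] holders={T5}
Step 2: wait(T1) -> count=0 queue=[T1] holders={T5}
Step 3: signal(T5) -> count=0 queue=[] holders={T1}
Step 4: signal(T1) -> count=1 queue=[] holders={none}
Step 5: wait(T3) -> count=0 queue=[] holders={T3}
Step 6: signal(T3) -> count=1 queue=[] holders={none}
Step 7: wait(T1) -> count=0 queue=[] holders={T1}
Step 8: wait(T2) -> count=0 queue=[T2] holders={T1}
Step 9: wait(T4) -> count=0 queue=[T2,T4] holders={T1}
Step 10: wait(T3) -> count=0 queue=[T2,T4,T3] holders={T1}
Step 11: signal(T1) -> count=0 queue=[T4,T3] holders={T2}
Step 12: signal(T2) -> count=0 queue=[T3] holders={T4}
Step 13: signal(T4) -> count=0 queue=[] holders={T3}
Step 14: signal(T3) -> count=1 queue=[] holders={none}
Step 15: wait(T3) -> count=0 queue=[] holders={T3}
Step 16: wait(T1) -> count=0 queue=[T1] holders={T3}
Step 17: wait(T2) -> count=0 queue=[T1,T2] holders={T3}
Step 18: wait(T4) -> count=0 queue=[T1,T2,T4] holders={T3}
Final holders: T3

Answer: T3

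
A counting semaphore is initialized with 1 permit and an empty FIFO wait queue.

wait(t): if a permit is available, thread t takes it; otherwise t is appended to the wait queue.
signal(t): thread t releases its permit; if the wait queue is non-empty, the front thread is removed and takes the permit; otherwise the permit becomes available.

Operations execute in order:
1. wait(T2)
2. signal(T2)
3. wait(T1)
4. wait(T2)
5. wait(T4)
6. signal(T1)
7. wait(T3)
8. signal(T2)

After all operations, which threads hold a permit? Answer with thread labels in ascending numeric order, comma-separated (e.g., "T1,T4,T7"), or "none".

Step 1: wait(T2) -> count=0 queue=[] holders={T2}
Step 2: signal(T2) -> count=1 queue=[] holders={none}
Step 3: wait(T1) -> count=0 queue=[] holders={T1}
Step 4: wait(T2) -> count=0 queue=[T2] holders={T1}
Step 5: wait(T4) -> count=0 queue=[T2,T4] holders={T1}
Step 6: signal(T1) -> count=0 queue=[T4] holders={T2}
Step 7: wait(T3) -> count=0 queue=[T4,T3] holders={T2}
Step 8: signal(T2) -> count=0 queue=[T3] holders={T4}
Final holders: T4

Answer: T4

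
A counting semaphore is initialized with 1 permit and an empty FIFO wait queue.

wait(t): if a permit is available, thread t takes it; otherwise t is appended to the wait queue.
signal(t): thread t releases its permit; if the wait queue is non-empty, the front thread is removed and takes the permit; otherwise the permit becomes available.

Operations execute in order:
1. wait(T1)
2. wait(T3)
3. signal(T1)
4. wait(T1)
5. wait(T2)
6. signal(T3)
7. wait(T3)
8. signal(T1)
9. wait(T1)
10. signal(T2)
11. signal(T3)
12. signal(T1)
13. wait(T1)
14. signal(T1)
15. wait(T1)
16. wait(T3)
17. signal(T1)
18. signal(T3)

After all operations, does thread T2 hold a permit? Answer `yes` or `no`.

Step 1: wait(T1) -> count=0 queue=[] holders={T1}
Step 2: wait(T3) -> count=0 queue=[T3] holders={T1}
Step 3: signal(T1) -> count=0 queue=[] holders={T3}
Step 4: wait(T1) -> count=0 queue=[T1] holders={T3}
Step 5: wait(T2) -> count=0 queue=[T1,T2] holders={T3}
Step 6: signal(T3) -> count=0 queue=[T2] holders={T1}
Step 7: wait(T3) -> count=0 queue=[T2,T3] holders={T1}
Step 8: signal(T1) -> count=0 queue=[T3] holders={T2}
Step 9: wait(T1) -> count=0 queue=[T3,T1] holders={T2}
Step 10: signal(T2) -> count=0 queue=[T1] holders={T3}
Step 11: signal(T3) -> count=0 queue=[] holders={T1}
Step 12: signal(T1) -> count=1 queue=[] holders={none}
Step 13: wait(T1) -> count=0 queue=[] holders={T1}
Step 14: signal(T1) -> count=1 queue=[] holders={none}
Step 15: wait(T1) -> count=0 queue=[] holders={T1}
Step 16: wait(T3) -> count=0 queue=[T3] holders={T1}
Step 17: signal(T1) -> count=0 queue=[] holders={T3}
Step 18: signal(T3) -> count=1 queue=[] holders={none}
Final holders: {none} -> T2 not in holders

Answer: no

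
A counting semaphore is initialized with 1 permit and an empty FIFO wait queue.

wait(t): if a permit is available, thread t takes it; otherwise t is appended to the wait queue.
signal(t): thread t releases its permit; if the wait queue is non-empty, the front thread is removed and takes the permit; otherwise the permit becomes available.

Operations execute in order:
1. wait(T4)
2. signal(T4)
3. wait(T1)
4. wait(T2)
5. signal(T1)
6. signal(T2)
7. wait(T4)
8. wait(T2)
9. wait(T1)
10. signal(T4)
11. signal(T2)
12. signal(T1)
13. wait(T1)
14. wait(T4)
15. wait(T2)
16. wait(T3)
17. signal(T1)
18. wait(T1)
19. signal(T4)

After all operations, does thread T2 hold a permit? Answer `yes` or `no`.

Step 1: wait(T4) -> count=0 queue=[] holders={T4}
Step 2: signal(T4) -> count=1 queue=[] holders={none}
Step 3: wait(T1) -> count=0 queue=[] holders={T1}
Step 4: wait(T2) -> count=0 queue=[T2] holders={T1}
Step 5: signal(T1) -> count=0 queue=[] holders={T2}
Step 6: signal(T2) -> count=1 queue=[] holders={none}
Step 7: wait(T4) -> count=0 queue=[] holders={T4}
Step 8: wait(T2) -> count=0 queue=[T2] holders={T4}
Step 9: wait(T1) -> count=0 queue=[T2,T1] holders={T4}
Step 10: signal(T4) -> count=0 queue=[T1] holders={T2}
Step 11: signal(T2) -> count=0 queue=[] holders={T1}
Step 12: signal(T1) -> count=1 queue=[] holders={none}
Step 13: wait(T1) -> count=0 queue=[] holders={T1}
Step 14: wait(T4) -> count=0 queue=[T4] holders={T1}
Step 15: wait(T2) -> count=0 queue=[T4,T2] holders={T1}
Step 16: wait(T3) -> count=0 queue=[T4,T2,T3] holders={T1}
Step 17: signal(T1) -> count=0 queue=[T2,T3] holders={T4}
Step 18: wait(T1) -> count=0 queue=[T2,T3,T1] holders={T4}
Step 19: signal(T4) -> count=0 queue=[T3,T1] holders={T2}
Final holders: {T2} -> T2 in holders

Answer: yes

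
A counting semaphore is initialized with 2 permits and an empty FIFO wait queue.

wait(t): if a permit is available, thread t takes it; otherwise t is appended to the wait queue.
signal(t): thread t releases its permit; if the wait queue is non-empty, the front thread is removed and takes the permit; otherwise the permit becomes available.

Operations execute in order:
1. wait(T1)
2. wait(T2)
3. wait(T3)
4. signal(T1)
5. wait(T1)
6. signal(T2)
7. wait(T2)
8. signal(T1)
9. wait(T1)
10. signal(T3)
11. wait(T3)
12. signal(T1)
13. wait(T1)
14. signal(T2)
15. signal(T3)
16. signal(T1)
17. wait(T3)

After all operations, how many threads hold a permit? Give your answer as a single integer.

Step 1: wait(T1) -> count=1 queue=[] holders={T1}
Step 2: wait(T2) -> count=0 queue=[] holders={T1,T2}
Step 3: wait(T3) -> count=0 queue=[T3] holders={T1,T2}
Step 4: signal(T1) -> count=0 queue=[] holders={T2,T3}
Step 5: wait(T1) -> count=0 queue=[T1] holders={T2,T3}
Step 6: signal(T2) -> count=0 queue=[] holders={T1,T3}
Step 7: wait(T2) -> count=0 queue=[T2] holders={T1,T3}
Step 8: signal(T1) -> count=0 queue=[] holders={T2,T3}
Step 9: wait(T1) -> count=0 queue=[T1] holders={T2,T3}
Step 10: signal(T3) -> count=0 queue=[] holders={T1,T2}
Step 11: wait(T3) -> count=0 queue=[T3] holders={T1,T2}
Step 12: signal(T1) -> count=0 queue=[] holders={T2,T3}
Step 13: wait(T1) -> count=0 queue=[T1] holders={T2,T3}
Step 14: signal(T2) -> count=0 queue=[] holders={T1,T3}
Step 15: signal(T3) -> count=1 queue=[] holders={T1}
Step 16: signal(T1) -> count=2 queue=[] holders={none}
Step 17: wait(T3) -> count=1 queue=[] holders={T3}
Final holders: {T3} -> 1 thread(s)

Answer: 1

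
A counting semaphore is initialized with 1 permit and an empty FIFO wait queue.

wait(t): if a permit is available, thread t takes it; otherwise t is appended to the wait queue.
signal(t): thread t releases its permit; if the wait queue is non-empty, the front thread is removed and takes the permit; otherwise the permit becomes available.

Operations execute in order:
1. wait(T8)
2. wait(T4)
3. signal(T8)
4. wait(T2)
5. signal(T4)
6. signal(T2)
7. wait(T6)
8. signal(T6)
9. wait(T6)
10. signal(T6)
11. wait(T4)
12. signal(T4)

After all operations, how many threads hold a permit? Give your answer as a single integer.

Step 1: wait(T8) -> count=0 queue=[] holders={T8}
Step 2: wait(T4) -> count=0 queue=[T4] holders={T8}
Step 3: signal(T8) -> count=0 queue=[] holders={T4}
Step 4: wait(T2) -> count=0 queue=[T2] holders={T4}
Step 5: signal(T4) -> count=0 queue=[] holders={T2}
Step 6: signal(T2) -> count=1 queue=[] holders={none}
Step 7: wait(T6) -> count=0 queue=[] holders={T6}
Step 8: signal(T6) -> count=1 queue=[] holders={none}
Step 9: wait(T6) -> count=0 queue=[] holders={T6}
Step 10: signal(T6) -> count=1 queue=[] holders={none}
Step 11: wait(T4) -> count=0 queue=[] holders={T4}
Step 12: signal(T4) -> count=1 queue=[] holders={none}
Final holders: {none} -> 0 thread(s)

Answer: 0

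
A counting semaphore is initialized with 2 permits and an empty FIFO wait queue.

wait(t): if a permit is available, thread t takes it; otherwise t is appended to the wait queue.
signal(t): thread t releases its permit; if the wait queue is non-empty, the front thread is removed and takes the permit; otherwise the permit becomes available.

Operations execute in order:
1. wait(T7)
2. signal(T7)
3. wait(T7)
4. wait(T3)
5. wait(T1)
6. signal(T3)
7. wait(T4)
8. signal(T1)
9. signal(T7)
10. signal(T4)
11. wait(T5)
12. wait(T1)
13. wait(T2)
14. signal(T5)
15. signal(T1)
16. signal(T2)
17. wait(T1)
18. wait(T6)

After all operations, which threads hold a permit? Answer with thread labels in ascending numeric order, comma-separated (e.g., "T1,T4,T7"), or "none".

Answer: T1,T6

Derivation:
Step 1: wait(T7) -> count=1 queue=[] holders={T7}
Step 2: signal(T7) -> count=2 queue=[] holders={none}
Step 3: wait(T7) -> count=1 queue=[] holders={T7}
Step 4: wait(T3) -> count=0 queue=[] holders={T3,T7}
Step 5: wait(T1) -> count=0 queue=[T1] holders={T3,T7}
Step 6: signal(T3) -> count=0 queue=[] holders={T1,T7}
Step 7: wait(T4) -> count=0 queue=[T4] holders={T1,T7}
Step 8: signal(T1) -> count=0 queue=[] holders={T4,T7}
Step 9: signal(T7) -> count=1 queue=[] holders={T4}
Step 10: signal(T4) -> count=2 queue=[] holders={none}
Step 11: wait(T5) -> count=1 queue=[] holders={T5}
Step 12: wait(T1) -> count=0 queue=[] holders={T1,T5}
Step 13: wait(T2) -> count=0 queue=[T2] holders={T1,T5}
Step 14: signal(T5) -> count=0 queue=[] holders={T1,T2}
Step 15: signal(T1) -> count=1 queue=[] holders={T2}
Step 16: signal(T2) -> count=2 queue=[] holders={none}
Step 17: wait(T1) -> count=1 queue=[] holders={T1}
Step 18: wait(T6) -> count=0 queue=[] holders={T1,T6}
Final holders: T1,T6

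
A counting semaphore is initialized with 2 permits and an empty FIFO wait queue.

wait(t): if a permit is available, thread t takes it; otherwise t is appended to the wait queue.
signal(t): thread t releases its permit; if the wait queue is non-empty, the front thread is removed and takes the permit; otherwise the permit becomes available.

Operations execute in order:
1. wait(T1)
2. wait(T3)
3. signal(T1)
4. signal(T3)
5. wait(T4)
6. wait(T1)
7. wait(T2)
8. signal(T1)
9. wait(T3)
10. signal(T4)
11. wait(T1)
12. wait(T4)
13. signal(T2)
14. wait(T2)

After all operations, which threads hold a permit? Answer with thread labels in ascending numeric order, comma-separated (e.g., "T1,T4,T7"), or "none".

Step 1: wait(T1) -> count=1 queue=[] holders={T1}
Step 2: wait(T3) -> count=0 queue=[] holders={T1,T3}
Step 3: signal(T1) -> count=1 queue=[] holders={T3}
Step 4: signal(T3) -> count=2 queue=[] holders={none}
Step 5: wait(T4) -> count=1 queue=[] holders={T4}
Step 6: wait(T1) -> count=0 queue=[] holders={T1,T4}
Step 7: wait(T2) -> count=0 queue=[T2] holders={T1,T4}
Step 8: signal(T1) -> count=0 queue=[] holders={T2,T4}
Step 9: wait(T3) -> count=0 queue=[T3] holders={T2,T4}
Step 10: signal(T4) -> count=0 queue=[] holders={T2,T3}
Step 11: wait(T1) -> count=0 queue=[T1] holders={T2,T3}
Step 12: wait(T4) -> count=0 queue=[T1,T4] holders={T2,T3}
Step 13: signal(T2) -> count=0 queue=[T4] holders={T1,T3}
Step 14: wait(T2) -> count=0 queue=[T4,T2] holders={T1,T3}
Final holders: T1,T3

Answer: T1,T3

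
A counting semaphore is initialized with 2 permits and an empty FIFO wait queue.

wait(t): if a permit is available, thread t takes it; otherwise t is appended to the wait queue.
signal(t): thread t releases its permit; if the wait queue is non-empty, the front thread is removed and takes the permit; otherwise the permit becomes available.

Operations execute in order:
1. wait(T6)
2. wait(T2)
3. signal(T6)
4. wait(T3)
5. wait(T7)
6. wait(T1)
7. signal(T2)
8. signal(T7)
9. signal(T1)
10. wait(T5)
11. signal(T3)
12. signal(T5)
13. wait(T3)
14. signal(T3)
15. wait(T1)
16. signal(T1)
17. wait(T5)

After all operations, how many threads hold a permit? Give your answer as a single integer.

Answer: 1

Derivation:
Step 1: wait(T6) -> count=1 queue=[] holders={T6}
Step 2: wait(T2) -> count=0 queue=[] holders={T2,T6}
Step 3: signal(T6) -> count=1 queue=[] holders={T2}
Step 4: wait(T3) -> count=0 queue=[] holders={T2,T3}
Step 5: wait(T7) -> count=0 queue=[T7] holders={T2,T3}
Step 6: wait(T1) -> count=0 queue=[T7,T1] holders={T2,T3}
Step 7: signal(T2) -> count=0 queue=[T1] holders={T3,T7}
Step 8: signal(T7) -> count=0 queue=[] holders={T1,T3}
Step 9: signal(T1) -> count=1 queue=[] holders={T3}
Step 10: wait(T5) -> count=0 queue=[] holders={T3,T5}
Step 11: signal(T3) -> count=1 queue=[] holders={T5}
Step 12: signal(T5) -> count=2 queue=[] holders={none}
Step 13: wait(T3) -> count=1 queue=[] holders={T3}
Step 14: signal(T3) -> count=2 queue=[] holders={none}
Step 15: wait(T1) -> count=1 queue=[] holders={T1}
Step 16: signal(T1) -> count=2 queue=[] holders={none}
Step 17: wait(T5) -> count=1 queue=[] holders={T5}
Final holders: {T5} -> 1 thread(s)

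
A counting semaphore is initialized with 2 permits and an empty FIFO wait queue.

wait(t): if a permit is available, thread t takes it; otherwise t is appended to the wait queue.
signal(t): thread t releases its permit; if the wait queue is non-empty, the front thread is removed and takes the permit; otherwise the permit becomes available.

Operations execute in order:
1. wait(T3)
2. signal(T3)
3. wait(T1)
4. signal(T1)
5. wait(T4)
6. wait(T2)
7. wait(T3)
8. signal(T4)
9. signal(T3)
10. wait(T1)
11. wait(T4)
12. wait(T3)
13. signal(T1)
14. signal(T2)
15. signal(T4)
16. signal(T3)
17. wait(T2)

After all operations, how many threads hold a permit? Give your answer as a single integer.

Answer: 1

Derivation:
Step 1: wait(T3) -> count=1 queue=[] holders={T3}
Step 2: signal(T3) -> count=2 queue=[] holders={none}
Step 3: wait(T1) -> count=1 queue=[] holders={T1}
Step 4: signal(T1) -> count=2 queue=[] holders={none}
Step 5: wait(T4) -> count=1 queue=[] holders={T4}
Step 6: wait(T2) -> count=0 queue=[] holders={T2,T4}
Step 7: wait(T3) -> count=0 queue=[T3] holders={T2,T4}
Step 8: signal(T4) -> count=0 queue=[] holders={T2,T3}
Step 9: signal(T3) -> count=1 queue=[] holders={T2}
Step 10: wait(T1) -> count=0 queue=[] holders={T1,T2}
Step 11: wait(T4) -> count=0 queue=[T4] holders={T1,T2}
Step 12: wait(T3) -> count=0 queue=[T4,T3] holders={T1,T2}
Step 13: signal(T1) -> count=0 queue=[T3] holders={T2,T4}
Step 14: signal(T2) -> count=0 queue=[] holders={T3,T4}
Step 15: signal(T4) -> count=1 queue=[] holders={T3}
Step 16: signal(T3) -> count=2 queue=[] holders={none}
Step 17: wait(T2) -> count=1 queue=[] holders={T2}
Final holders: {T2} -> 1 thread(s)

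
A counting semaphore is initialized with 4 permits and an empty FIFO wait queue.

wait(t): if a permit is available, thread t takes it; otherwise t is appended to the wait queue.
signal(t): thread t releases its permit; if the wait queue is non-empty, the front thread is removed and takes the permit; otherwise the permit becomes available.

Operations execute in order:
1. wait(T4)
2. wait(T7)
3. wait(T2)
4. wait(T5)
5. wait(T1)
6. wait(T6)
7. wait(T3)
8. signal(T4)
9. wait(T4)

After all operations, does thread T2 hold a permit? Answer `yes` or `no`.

Answer: yes

Derivation:
Step 1: wait(T4) -> count=3 queue=[] holders={T4}
Step 2: wait(T7) -> count=2 queue=[] holders={T4,T7}
Step 3: wait(T2) -> count=1 queue=[] holders={T2,T4,T7}
Step 4: wait(T5) -> count=0 queue=[] holders={T2,T4,T5,T7}
Step 5: wait(T1) -> count=0 queue=[T1] holders={T2,T4,T5,T7}
Step 6: wait(T6) -> count=0 queue=[T1,T6] holders={T2,T4,T5,T7}
Step 7: wait(T3) -> count=0 queue=[T1,T6,T3] holders={T2,T4,T5,T7}
Step 8: signal(T4) -> count=0 queue=[T6,T3] holders={T1,T2,T5,T7}
Step 9: wait(T4) -> count=0 queue=[T6,T3,T4] holders={T1,T2,T5,T7}
Final holders: {T1,T2,T5,T7} -> T2 in holders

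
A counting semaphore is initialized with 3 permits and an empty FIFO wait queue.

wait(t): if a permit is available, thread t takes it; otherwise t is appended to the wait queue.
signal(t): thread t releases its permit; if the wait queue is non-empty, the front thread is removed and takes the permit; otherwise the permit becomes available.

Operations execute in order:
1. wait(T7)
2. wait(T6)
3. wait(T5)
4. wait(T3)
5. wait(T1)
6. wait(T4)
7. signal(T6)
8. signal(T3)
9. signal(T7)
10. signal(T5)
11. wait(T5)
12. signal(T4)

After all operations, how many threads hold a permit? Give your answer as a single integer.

Step 1: wait(T7) -> count=2 queue=[] holders={T7}
Step 2: wait(T6) -> count=1 queue=[] holders={T6,T7}
Step 3: wait(T5) -> count=0 queue=[] holders={T5,T6,T7}
Step 4: wait(T3) -> count=0 queue=[T3] holders={T5,T6,T7}
Step 5: wait(T1) -> count=0 queue=[T3,T1] holders={T5,T6,T7}
Step 6: wait(T4) -> count=0 queue=[T3,T1,T4] holders={T5,T6,T7}
Step 7: signal(T6) -> count=0 queue=[T1,T4] holders={T3,T5,T7}
Step 8: signal(T3) -> count=0 queue=[T4] holders={T1,T5,T7}
Step 9: signal(T7) -> count=0 queue=[] holders={T1,T4,T5}
Step 10: signal(T5) -> count=1 queue=[] holders={T1,T4}
Step 11: wait(T5) -> count=0 queue=[] holders={T1,T4,T5}
Step 12: signal(T4) -> count=1 queue=[] holders={T1,T5}
Final holders: {T1,T5} -> 2 thread(s)

Answer: 2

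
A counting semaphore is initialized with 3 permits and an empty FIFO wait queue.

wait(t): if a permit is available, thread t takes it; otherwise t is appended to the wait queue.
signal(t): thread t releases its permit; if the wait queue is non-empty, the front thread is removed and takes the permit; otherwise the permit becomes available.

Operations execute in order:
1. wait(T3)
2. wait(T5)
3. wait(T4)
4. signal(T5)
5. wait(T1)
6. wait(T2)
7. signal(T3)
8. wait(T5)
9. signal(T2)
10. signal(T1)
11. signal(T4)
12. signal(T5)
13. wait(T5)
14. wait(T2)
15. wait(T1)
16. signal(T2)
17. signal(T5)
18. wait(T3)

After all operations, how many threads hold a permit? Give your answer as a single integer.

Step 1: wait(T3) -> count=2 queue=[] holders={T3}
Step 2: wait(T5) -> count=1 queue=[] holders={T3,T5}
Step 3: wait(T4) -> count=0 queue=[] holders={T3,T4,T5}
Step 4: signal(T5) -> count=1 queue=[] holders={T3,T4}
Step 5: wait(T1) -> count=0 queue=[] holders={T1,T3,T4}
Step 6: wait(T2) -> count=0 queue=[T2] holders={T1,T3,T4}
Step 7: signal(T3) -> count=0 queue=[] holders={T1,T2,T4}
Step 8: wait(T5) -> count=0 queue=[T5] holders={T1,T2,T4}
Step 9: signal(T2) -> count=0 queue=[] holders={T1,T4,T5}
Step 10: signal(T1) -> count=1 queue=[] holders={T4,T5}
Step 11: signal(T4) -> count=2 queue=[] holders={T5}
Step 12: signal(T5) -> count=3 queue=[] holders={none}
Step 13: wait(T5) -> count=2 queue=[] holders={T5}
Step 14: wait(T2) -> count=1 queue=[] holders={T2,T5}
Step 15: wait(T1) -> count=0 queue=[] holders={T1,T2,T5}
Step 16: signal(T2) -> count=1 queue=[] holders={T1,T5}
Step 17: signal(T5) -> count=2 queue=[] holders={T1}
Step 18: wait(T3) -> count=1 queue=[] holders={T1,T3}
Final holders: {T1,T3} -> 2 thread(s)

Answer: 2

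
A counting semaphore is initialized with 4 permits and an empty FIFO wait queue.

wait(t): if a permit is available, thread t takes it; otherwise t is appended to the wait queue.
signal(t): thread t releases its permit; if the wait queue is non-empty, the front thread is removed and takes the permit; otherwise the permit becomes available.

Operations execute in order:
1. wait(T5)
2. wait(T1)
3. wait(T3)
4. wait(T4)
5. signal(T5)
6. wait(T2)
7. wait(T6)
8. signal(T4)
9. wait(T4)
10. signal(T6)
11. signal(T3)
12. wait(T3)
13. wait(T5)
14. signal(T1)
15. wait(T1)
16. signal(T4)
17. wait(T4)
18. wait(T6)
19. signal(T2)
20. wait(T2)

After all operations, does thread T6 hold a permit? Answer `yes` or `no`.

Answer: no

Derivation:
Step 1: wait(T5) -> count=3 queue=[] holders={T5}
Step 2: wait(T1) -> count=2 queue=[] holders={T1,T5}
Step 3: wait(T3) -> count=1 queue=[] holders={T1,T3,T5}
Step 4: wait(T4) -> count=0 queue=[] holders={T1,T3,T4,T5}
Step 5: signal(T5) -> count=1 queue=[] holders={T1,T3,T4}
Step 6: wait(T2) -> count=0 queue=[] holders={T1,T2,T3,T4}
Step 7: wait(T6) -> count=0 queue=[T6] holders={T1,T2,T3,T4}
Step 8: signal(T4) -> count=0 queue=[] holders={T1,T2,T3,T6}
Step 9: wait(T4) -> count=0 queue=[T4] holders={T1,T2,T3,T6}
Step 10: signal(T6) -> count=0 queue=[] holders={T1,T2,T3,T4}
Step 11: signal(T3) -> count=1 queue=[] holders={T1,T2,T4}
Step 12: wait(T3) -> count=0 queue=[] holders={T1,T2,T3,T4}
Step 13: wait(T5) -> count=0 queue=[T5] holders={T1,T2,T3,T4}
Step 14: signal(T1) -> count=0 queue=[] holders={T2,T3,T4,T5}
Step 15: wait(T1) -> count=0 queue=[T1] holders={T2,T3,T4,T5}
Step 16: signal(T4) -> count=0 queue=[] holders={T1,T2,T3,T5}
Step 17: wait(T4) -> count=0 queue=[T4] holders={T1,T2,T3,T5}
Step 18: wait(T6) -> count=0 queue=[T4,T6] holders={T1,T2,T3,T5}
Step 19: signal(T2) -> count=0 queue=[T6] holders={T1,T3,T4,T5}
Step 20: wait(T2) -> count=0 queue=[T6,T2] holders={T1,T3,T4,T5}
Final holders: {T1,T3,T4,T5} -> T6 not in holders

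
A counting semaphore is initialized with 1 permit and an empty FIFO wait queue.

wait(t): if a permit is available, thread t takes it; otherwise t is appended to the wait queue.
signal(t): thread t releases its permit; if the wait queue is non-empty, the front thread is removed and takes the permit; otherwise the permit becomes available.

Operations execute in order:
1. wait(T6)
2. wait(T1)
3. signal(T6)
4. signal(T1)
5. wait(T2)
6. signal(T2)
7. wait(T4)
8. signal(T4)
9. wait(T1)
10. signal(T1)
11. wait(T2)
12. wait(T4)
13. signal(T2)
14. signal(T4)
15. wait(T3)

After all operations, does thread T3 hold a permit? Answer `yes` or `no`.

Answer: yes

Derivation:
Step 1: wait(T6) -> count=0 queue=[] holders={T6}
Step 2: wait(T1) -> count=0 queue=[T1] holders={T6}
Step 3: signal(T6) -> count=0 queue=[] holders={T1}
Step 4: signal(T1) -> count=1 queue=[] holders={none}
Step 5: wait(T2) -> count=0 queue=[] holders={T2}
Step 6: signal(T2) -> count=1 queue=[] holders={none}
Step 7: wait(T4) -> count=0 queue=[] holders={T4}
Step 8: signal(T4) -> count=1 queue=[] holders={none}
Step 9: wait(T1) -> count=0 queue=[] holders={T1}
Step 10: signal(T1) -> count=1 queue=[] holders={none}
Step 11: wait(T2) -> count=0 queue=[] holders={T2}
Step 12: wait(T4) -> count=0 queue=[T4] holders={T2}
Step 13: signal(T2) -> count=0 queue=[] holders={T4}
Step 14: signal(T4) -> count=1 queue=[] holders={none}
Step 15: wait(T3) -> count=0 queue=[] holders={T3}
Final holders: {T3} -> T3 in holders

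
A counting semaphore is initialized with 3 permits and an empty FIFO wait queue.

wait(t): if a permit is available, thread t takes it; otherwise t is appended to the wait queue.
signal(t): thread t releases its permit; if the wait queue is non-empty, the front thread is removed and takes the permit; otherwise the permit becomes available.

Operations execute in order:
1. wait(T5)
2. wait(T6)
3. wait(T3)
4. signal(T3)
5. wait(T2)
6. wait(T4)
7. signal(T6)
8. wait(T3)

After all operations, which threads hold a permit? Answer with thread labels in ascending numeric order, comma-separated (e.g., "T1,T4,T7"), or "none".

Answer: T2,T4,T5

Derivation:
Step 1: wait(T5) -> count=2 queue=[] holders={T5}
Step 2: wait(T6) -> count=1 queue=[] holders={T5,T6}
Step 3: wait(T3) -> count=0 queue=[] holders={T3,T5,T6}
Step 4: signal(T3) -> count=1 queue=[] holders={T5,T6}
Step 5: wait(T2) -> count=0 queue=[] holders={T2,T5,T6}
Step 6: wait(T4) -> count=0 queue=[T4] holders={T2,T5,T6}
Step 7: signal(T6) -> count=0 queue=[] holders={T2,T4,T5}
Step 8: wait(T3) -> count=0 queue=[T3] holders={T2,T4,T5}
Final holders: T2,T4,T5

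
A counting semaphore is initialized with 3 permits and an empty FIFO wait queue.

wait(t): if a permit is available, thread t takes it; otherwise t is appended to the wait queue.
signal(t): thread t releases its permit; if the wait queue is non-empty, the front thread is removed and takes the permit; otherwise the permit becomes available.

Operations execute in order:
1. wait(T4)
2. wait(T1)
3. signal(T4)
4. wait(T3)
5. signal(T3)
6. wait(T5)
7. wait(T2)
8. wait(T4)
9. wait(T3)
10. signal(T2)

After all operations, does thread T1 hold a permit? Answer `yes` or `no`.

Answer: yes

Derivation:
Step 1: wait(T4) -> count=2 queue=[] holders={T4}
Step 2: wait(T1) -> count=1 queue=[] holders={T1,T4}
Step 3: signal(T4) -> count=2 queue=[] holders={T1}
Step 4: wait(T3) -> count=1 queue=[] holders={T1,T3}
Step 5: signal(T3) -> count=2 queue=[] holders={T1}
Step 6: wait(T5) -> count=1 queue=[] holders={T1,T5}
Step 7: wait(T2) -> count=0 queue=[] holders={T1,T2,T5}
Step 8: wait(T4) -> count=0 queue=[T4] holders={T1,T2,T5}
Step 9: wait(T3) -> count=0 queue=[T4,T3] holders={T1,T2,T5}
Step 10: signal(T2) -> count=0 queue=[T3] holders={T1,T4,T5}
Final holders: {T1,T4,T5} -> T1 in holders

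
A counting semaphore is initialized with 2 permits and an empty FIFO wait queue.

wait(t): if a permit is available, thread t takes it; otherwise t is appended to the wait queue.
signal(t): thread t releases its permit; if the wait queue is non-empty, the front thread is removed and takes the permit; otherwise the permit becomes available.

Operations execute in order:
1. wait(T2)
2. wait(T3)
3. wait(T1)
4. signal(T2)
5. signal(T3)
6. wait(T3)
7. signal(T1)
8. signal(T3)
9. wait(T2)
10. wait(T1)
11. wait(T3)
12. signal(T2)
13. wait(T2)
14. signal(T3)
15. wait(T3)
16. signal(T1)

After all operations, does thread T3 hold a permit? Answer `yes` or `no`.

Answer: yes

Derivation:
Step 1: wait(T2) -> count=1 queue=[] holders={T2}
Step 2: wait(T3) -> count=0 queue=[] holders={T2,T3}
Step 3: wait(T1) -> count=0 queue=[T1] holders={T2,T3}
Step 4: signal(T2) -> count=0 queue=[] holders={T1,T3}
Step 5: signal(T3) -> count=1 queue=[] holders={T1}
Step 6: wait(T3) -> count=0 queue=[] holders={T1,T3}
Step 7: signal(T1) -> count=1 queue=[] holders={T3}
Step 8: signal(T3) -> count=2 queue=[] holders={none}
Step 9: wait(T2) -> count=1 queue=[] holders={T2}
Step 10: wait(T1) -> count=0 queue=[] holders={T1,T2}
Step 11: wait(T3) -> count=0 queue=[T3] holders={T1,T2}
Step 12: signal(T2) -> count=0 queue=[] holders={T1,T3}
Step 13: wait(T2) -> count=0 queue=[T2] holders={T1,T3}
Step 14: signal(T3) -> count=0 queue=[] holders={T1,T2}
Step 15: wait(T3) -> count=0 queue=[T3] holders={T1,T2}
Step 16: signal(T1) -> count=0 queue=[] holders={T2,T3}
Final holders: {T2,T3} -> T3 in holders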